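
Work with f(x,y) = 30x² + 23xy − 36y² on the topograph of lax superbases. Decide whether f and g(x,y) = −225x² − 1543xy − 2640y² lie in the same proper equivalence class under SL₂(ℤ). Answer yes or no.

D₁ = 4849, D₂ = 4849
river cycle of f (length 56): (-36, 49, 17), (17, 53, -30), (-30, 67, 3), (3, 65, -52), (-52, 39, 16), (16, 57, -25), (-25, 43, 30), (30, 17, -38), (-38, 59, 9), (9, 67, -10), … (46 more)
river cycle of g (length 56): (-36, 49, 17), (17, 53, -30), (-30, 67, 3), (3, 65, -52), (-52, 39, 16), (16, 57, -25), (-25, 43, 30), (30, 17, -38), (-38, 59, 9), (9, 67, -10), … (46 more)
cycles coincide ⇒ equivalent

yes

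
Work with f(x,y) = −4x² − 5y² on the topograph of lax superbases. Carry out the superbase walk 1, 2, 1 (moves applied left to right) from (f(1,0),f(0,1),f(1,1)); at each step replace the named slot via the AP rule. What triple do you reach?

start (-4,-5,-9) = (f(1,0),f(0,1),f(1,1))
replace slot 1: 2·((-5)+(-9)) − (-4) = -24 → (-24,-5,-9)
replace slot 2: 2·((-24)+(-9)) − (-5) = -61 → (-24,-61,-9)
replace slot 1: 2·((-61)+(-9)) − (-24) = -116 → (-116,-61,-9)

-116,-61,-9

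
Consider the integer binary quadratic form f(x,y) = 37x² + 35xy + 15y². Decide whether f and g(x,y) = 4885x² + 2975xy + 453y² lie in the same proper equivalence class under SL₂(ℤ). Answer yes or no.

D₁ = -995, D₂ = -995
f: flip: (37,35,15)→(15,-35,37)
f: translate: b→-5 (≡-35 mod 30), so (15,-35,37)→(15,-5,17)
f: reduced (well bottom): (15,-5,17) with a≤c, −a<b≤a
g: flip: (4885,2975,453)→(453,-2975,4885)
g: translate: b→-257 (≡-2975 mod 906), so (453,-2975,4885)→(453,-257,37)
g: flip: (453,-257,37)→(37,257,453)
g: translate: b→35 (≡257 mod 74), so (37,257,453)→(37,35,15)
g: flip: (37,35,15)→(15,-35,37)
g: translate: b→-5 (≡-35 mod 30), so (15,-35,37)→(15,-5,17)
g: reduced (well bottom): (15,-5,17) with a≤c, −a<b≤a
reduced forms (15, -5, 17) vs (15, -5, 17) ⇒ equivalent

yes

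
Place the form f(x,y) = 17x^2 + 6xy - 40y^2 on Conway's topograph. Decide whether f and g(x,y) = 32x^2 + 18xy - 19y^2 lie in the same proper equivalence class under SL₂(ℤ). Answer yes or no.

D₁ = 2756, D₂ = 2756
river cycle of f (length 8): (17, 40, -17), (-17, 28, 29), (29, 30, -16), (-16, 34, 25), (25, 16, -25), (-25, 34, 16), (16, 30, -29), (-29, 28, 17)
river cycle of g (length 6): (-19, 20, 31), (31, 42, -8), (-8, 38, 41), (41, 44, -5), (-5, 46, 32), (32, 18, -19)
cycles differ ⇒ inequivalent

no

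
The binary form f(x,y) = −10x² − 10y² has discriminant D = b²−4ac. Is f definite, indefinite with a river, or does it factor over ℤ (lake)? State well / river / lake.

D = b²−4ac = 0² − 4·(-10)·(-10) = -400
D < 0 ⇒ definite ⇒ every region one sign ⇒ single well

well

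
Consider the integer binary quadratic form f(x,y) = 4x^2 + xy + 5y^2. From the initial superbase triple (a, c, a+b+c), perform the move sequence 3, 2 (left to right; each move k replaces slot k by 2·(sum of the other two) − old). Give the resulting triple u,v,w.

start (4,5,10) = (f(1,0),f(0,1),f(1,1))
replace slot 3: 2·(4+5) − 10 = 8 → (4,5,8)
replace slot 2: 2·(4+8) − 5 = 19 → (4,19,8)

4,19,8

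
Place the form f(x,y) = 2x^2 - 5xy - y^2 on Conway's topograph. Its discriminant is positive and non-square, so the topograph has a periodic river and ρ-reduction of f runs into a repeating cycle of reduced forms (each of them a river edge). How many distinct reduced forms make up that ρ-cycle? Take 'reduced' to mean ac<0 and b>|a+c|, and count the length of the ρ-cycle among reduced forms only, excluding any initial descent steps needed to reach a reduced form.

D = 33, ⌊√D⌋ = 5
descent: ρ → (-1,5,2)  [lands on river]
river: ρ → (2,3,-3)
river: ρ → (-3,3,2)
river: ρ → (2,5,-1)
ρ-cycle length = 4 (tail of 1 descent step not counted)

4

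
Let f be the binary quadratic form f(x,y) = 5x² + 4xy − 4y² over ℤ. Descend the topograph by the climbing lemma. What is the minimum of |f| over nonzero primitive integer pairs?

river: ρ → (-4,4,5)
river: ρ → (5,6,-3)
river: ρ → (-3,6,5)
river: ρ → (5,4,-4)
closes: descent 0, river 4
min |a| on river = 3

3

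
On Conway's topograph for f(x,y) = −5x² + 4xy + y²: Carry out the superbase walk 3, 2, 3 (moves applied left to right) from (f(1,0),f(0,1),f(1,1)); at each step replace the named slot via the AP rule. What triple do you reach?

start (-5,1,0) = (f(1,0),f(0,1),f(1,1))
replace slot 3: 2·((-5)+1) − 0 = -8 → (-5,1,-8)
replace slot 2: 2·((-5)+(-8)) − 1 = -27 → (-5,-27,-8)
replace slot 3: 2·((-5)+(-27)) − (-8) = -56 → (-5,-27,-56)

-5,-27,-56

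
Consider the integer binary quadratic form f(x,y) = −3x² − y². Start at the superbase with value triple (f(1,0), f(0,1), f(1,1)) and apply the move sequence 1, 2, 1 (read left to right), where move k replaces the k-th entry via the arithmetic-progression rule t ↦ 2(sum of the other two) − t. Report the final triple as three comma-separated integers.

start (-3,-1,-4) = (f(1,0),f(0,1),f(1,1))
replace slot 1: 2·((-1)+(-4)) − (-3) = -7 → (-7,-1,-4)
replace slot 2: 2·((-7)+(-4)) − (-1) = -21 → (-7,-21,-4)
replace slot 1: 2·((-21)+(-4)) − (-7) = -43 → (-43,-21,-4)

-43,-21,-4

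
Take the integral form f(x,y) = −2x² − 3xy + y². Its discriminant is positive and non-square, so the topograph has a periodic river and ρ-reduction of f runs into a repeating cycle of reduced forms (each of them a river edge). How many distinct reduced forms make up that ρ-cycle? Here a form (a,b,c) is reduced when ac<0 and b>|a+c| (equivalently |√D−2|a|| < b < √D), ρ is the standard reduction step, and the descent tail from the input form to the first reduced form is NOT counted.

D = 17, ⌊√D⌋ = 4
descent: ρ → (1,3,-2)  [lands on river]
river: ρ → (-2,1,2)
river: ρ → (2,3,-1)
river: ρ → (-1,3,2)
river: ρ → (2,1,-2)
river: ρ → (-2,3,1)
ρ-cycle length = 6 (tail of 1 descent step not counted)

6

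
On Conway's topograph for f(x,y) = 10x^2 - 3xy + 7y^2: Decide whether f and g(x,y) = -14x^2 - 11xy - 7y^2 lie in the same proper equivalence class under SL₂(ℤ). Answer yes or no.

D₁ = -271, D₂ = -271
f: flip: (10,-3,7)→(7,3,10)
f: reduced (well bottom): (7,3,10) with a≤c, −a<b≤a
g is negative-definite; reduce −g:
−g: flip: (14,11,7)→(7,-11,14)
−g: translate: b→3 (≡-11 mod 14), so (7,-11,14)→(7,3,10)
−g: reduced (well bottom): (7,3,10) with a≤c, −a<b≤a
flip sign back: reduced form of g is (-7,-3,-10)
reduced forms (7, 3, 10) vs (-7, -3, -10) ⇒ inequivalent

no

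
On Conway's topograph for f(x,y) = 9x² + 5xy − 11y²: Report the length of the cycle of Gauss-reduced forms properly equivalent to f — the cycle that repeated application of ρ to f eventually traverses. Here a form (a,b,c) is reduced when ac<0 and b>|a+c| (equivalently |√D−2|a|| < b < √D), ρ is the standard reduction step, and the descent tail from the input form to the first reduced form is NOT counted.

D = 421, ⌊√D⌋ = 20
river: ρ → (-11,17,3)
river: ρ → (3,19,-5)
river: ρ → (-5,11,15)
river: ρ → (15,19,-1)
river: ρ → (-1,19,15)
river: ρ → (15,11,-5)
river: ρ → (-5,19,3)
river: ρ → (3,17,-11)
river: ρ → (-11,5,9)
river: ρ → (9,13,-7)
river: ρ → (-7,15,7)
river: ρ → (7,13,-9)
river: ρ → (-9,5,11)
river: ρ → (11,17,-3)
river: ρ → (-3,19,5)
river: ρ → (5,11,-15)
river: ρ → (-15,19,1)
river: ρ → (1,19,-15)
river: ρ → (-15,11,5)
river: ρ → (5,19,-3)
river: ρ → (-3,17,11)
river: ρ → (11,5,-9)
river: ρ → (-9,13,7)
river: ρ → (7,15,-7)
river: ρ → (-7,13,9)
river: ρ → (9,5,-11)
ρ-cycle length = 26 (tail of 0 descent steps not counted)

26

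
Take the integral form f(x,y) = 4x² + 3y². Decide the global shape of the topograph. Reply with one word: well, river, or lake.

D = b²−4ac = 0² − 4·4·3 = -48
D < 0 ⇒ definite ⇒ every region one sign ⇒ single well

well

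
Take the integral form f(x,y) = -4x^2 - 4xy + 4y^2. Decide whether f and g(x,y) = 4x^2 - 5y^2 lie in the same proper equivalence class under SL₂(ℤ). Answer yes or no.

D₁ = 80, D₂ = 80
river cycle of f (length 2): (4, 4, -4), (-4, 4, 4)
river cycle of g (length 2): (4, 8, -1), (-1, 8, 4)
cycles differ ⇒ inequivalent

no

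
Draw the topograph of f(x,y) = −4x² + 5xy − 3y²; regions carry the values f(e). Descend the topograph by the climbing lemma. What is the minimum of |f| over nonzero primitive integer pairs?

translate: b→3 (≡-5 mod 8), so (4,-5,3)→(4,3,2)
flip: (4,3,2)→(2,-3,4)
translate: b→1 (≡-3 mod 4), so (2,-3,4)→(2,1,3)
reduced (well bottom): (2,1,3) with a≤c, −a<b≤a
well minimum |f| = |-2| = 2 (negative-definite)

2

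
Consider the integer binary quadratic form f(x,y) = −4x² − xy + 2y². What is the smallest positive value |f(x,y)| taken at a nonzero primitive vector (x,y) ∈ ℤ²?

descent: ρ → (2,5,-1)  [lands on river]
river: ρ → (-1,5,2)
river: ρ → (2,3,-3)
river: ρ → (-3,3,2)
closes: descent 1, river 4
min |a| on river = 1

1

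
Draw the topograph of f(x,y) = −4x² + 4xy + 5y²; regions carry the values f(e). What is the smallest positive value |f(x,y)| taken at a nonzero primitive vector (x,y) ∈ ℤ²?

river: ρ → (5,6,-3)
river: ρ → (-3,6,5)
river: ρ → (5,4,-4)
river: ρ → (-4,4,5)
closes: descent 0, river 4
min |a| on river = 3

3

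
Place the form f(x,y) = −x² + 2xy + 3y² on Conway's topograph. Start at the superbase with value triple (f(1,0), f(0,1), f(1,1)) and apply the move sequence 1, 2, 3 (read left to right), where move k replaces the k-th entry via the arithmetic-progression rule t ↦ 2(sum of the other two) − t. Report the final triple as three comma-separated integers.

start (-1,3,4) = (f(1,0),f(0,1),f(1,1))
replace slot 1: 2·(3+4) − (-1) = 15 → (15,3,4)
replace slot 2: 2·(15+4) − 3 = 35 → (15,35,4)
replace slot 3: 2·(15+35) − 4 = 96 → (15,35,96)

15,35,96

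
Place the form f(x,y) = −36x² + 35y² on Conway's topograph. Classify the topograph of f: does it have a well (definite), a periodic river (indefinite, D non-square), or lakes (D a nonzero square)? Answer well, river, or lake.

D = b²−4ac = 0² − 4·(-36)·35 = 5040
D > 0 non-square ⇒ indefinite ⇒ periodic river

river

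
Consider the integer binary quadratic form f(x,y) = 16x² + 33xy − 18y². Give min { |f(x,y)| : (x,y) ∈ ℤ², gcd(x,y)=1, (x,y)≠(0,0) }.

river: ρ → (-18,39,10)
river: ρ → (10,41,-14)
river: ρ → (-14,43,7)
river: ρ → (7,41,-20)
river: ρ → (-20,39,9)
river: ρ → (9,33,-32)
river: ρ → (-32,31,10)
river: ρ → (10,29,-35)
river: ρ → (-35,41,4)
river: ρ → (4,47,-2)
river: ρ → (-2,45,27)
river: ρ → (27,9,-20)
river: ρ → (-20,31,16)
river: ρ → (16,33,-18)
closes: descent 0, river 14
min |a| on river = 2

2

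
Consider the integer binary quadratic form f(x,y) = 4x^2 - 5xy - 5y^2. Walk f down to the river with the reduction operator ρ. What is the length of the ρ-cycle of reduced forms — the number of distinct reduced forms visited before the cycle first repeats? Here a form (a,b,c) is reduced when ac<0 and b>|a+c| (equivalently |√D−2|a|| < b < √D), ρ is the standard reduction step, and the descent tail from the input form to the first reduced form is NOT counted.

D = 105, ⌊√D⌋ = 10
descent: ρ → (-5,5,4)  [lands on river]
river: ρ → (4,3,-6)
river: ρ → (-6,9,1)
river: ρ → (1,9,-6)
river: ρ → (-6,3,4)
river: ρ → (4,5,-5)
ρ-cycle length = 6 (tail of 1 descent step not counted)

6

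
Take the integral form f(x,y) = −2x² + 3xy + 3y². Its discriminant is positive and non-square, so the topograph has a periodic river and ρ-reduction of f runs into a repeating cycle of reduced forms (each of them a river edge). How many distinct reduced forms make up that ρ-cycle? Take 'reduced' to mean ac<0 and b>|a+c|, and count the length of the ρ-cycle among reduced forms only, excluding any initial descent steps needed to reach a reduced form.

D = 33, ⌊√D⌋ = 5
river: ρ → (3,3,-2)
river: ρ → (-2,5,1)
river: ρ → (1,5,-2)
river: ρ → (-2,3,3)
ρ-cycle length = 4 (tail of 0 descent steps not counted)

4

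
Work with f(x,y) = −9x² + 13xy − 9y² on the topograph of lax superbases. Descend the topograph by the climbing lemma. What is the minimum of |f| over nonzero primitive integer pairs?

translate: b→5 (≡-13 mod 18), so (9,-13,9)→(9,5,5)
flip: (9,5,5)→(5,-5,9)
translate: b→5 (≡-5 mod 10), so (5,-5,9)→(5,5,9)
reduced (well bottom): (5,5,9) with a≤c, −a<b≤a
well minimum |f| = |-5| = 5 (negative-definite)

5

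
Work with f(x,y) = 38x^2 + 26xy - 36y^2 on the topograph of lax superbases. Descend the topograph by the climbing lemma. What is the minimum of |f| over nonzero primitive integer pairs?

river: ρ → (-36,46,28)
river: ρ → (28,66,-16)
river: ρ → (-16,62,36)
river: ρ → (36,10,-42)
river: ρ → (-42,74,4)
river: ρ → (4,78,-4)
river: ρ → (-4,74,42)
river: ρ → (42,10,-36)
river: ρ → (-36,62,16)
river: ρ → (16,66,-28)
river: ρ → (-28,46,36)
river: ρ → (36,26,-38)
river: ρ → (-38,50,24)
river: ρ → (24,46,-42)
river: ρ → (-42,38,28)
river: ρ → (28,74,-6)
river: ρ → (-6,70,52)
river: ρ → (52,34,-24)
river: ρ → (-24,62,24)
river: ρ → (24,34,-52)
river: ρ → (-52,70,6)
river: ρ → (6,74,-28)
river: ρ → (-28,38,42)
river: ρ → (42,46,-24)
river: ρ → (-24,50,38)
river: ρ → (38,26,-36)
closes: descent 0, river 26
min |a| on river = 4

4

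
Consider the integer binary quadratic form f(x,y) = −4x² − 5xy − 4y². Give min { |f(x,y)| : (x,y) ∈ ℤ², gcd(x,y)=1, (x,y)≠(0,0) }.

translate: b→-3 (≡5 mod 8), so (4,5,4)→(4,-3,3)
flip: (4,-3,3)→(3,3,4)
reduced (well bottom): (3,3,4) with a≤c, −a<b≤a
well minimum |f| = |-3| = 3 (negative-definite)

3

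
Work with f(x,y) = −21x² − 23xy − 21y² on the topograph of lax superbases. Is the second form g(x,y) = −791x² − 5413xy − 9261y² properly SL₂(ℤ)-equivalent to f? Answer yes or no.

D₁ = -1235, D₂ = -1235
f is negative-definite; reduce −f:
−f: translate: b→-19 (≡23 mod 42), so (21,23,21)→(21,-19,19)
−f: flip: (21,-19,19)→(19,19,21)
−f: reduced (well bottom): (19,19,21) with a≤c, −a<b≤a
flip sign back: reduced form of f is (-19,-19,-21)
g is negative-definite; reduce −g:
−g: translate: b→667 (≡5413 mod 1582), so (791,5413,9261)→(791,667,141)
−g: flip: (791,667,141)→(141,-667,791)
−g: translate: b→-103 (≡-667 mod 282), so (141,-667,791)→(141,-103,21)
−g: flip: (141,-103,21)→(21,103,141)
−g: translate: b→19 (≡103 mod 42), so (21,103,141)→(21,19,19)
−g: flip: (21,19,19)→(19,-19,21)
−g: translate: b→19 (≡-19 mod 38), so (19,-19,21)→(19,19,21)
−g: reduced (well bottom): (19,19,21) with a≤c, −a<b≤a
flip sign back: reduced form of g is (-19,-19,-21)
reduced forms (-19, -19, -21) vs (-19, -19, -21) ⇒ equivalent

yes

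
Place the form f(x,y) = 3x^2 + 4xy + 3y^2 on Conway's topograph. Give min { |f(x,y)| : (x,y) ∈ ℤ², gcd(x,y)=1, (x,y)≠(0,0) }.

translate: b→-2 (≡4 mod 6), so (3,4,3)→(3,-2,2)
flip: (3,-2,2)→(2,2,3)
reduced (well bottom): (2,2,3) with a≤c, −a<b≤a
well minimum = a = 2

2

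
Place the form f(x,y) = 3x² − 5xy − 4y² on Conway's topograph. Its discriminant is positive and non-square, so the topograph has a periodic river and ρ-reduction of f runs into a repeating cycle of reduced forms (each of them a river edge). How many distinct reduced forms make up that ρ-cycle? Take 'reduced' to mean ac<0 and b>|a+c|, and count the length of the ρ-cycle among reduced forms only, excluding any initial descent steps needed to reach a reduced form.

D = 73, ⌊√D⌋ = 8
descent: ρ → (-4,5,3)  [lands on river]
river: ρ → (3,7,-2)
river: ρ → (-2,5,6)
river: ρ → (6,7,-1)
river: ρ → (-1,7,6)
river: ρ → (6,5,-2)
river: ρ → (-2,7,3)
river: ρ → (3,5,-4)
river: ρ → (-4,3,4)
river: ρ → (4,5,-3)
river: ρ → (-3,7,2)
river: ρ → (2,5,-6)
river: ρ → (-6,7,1)
river: ρ → (1,7,-6)
river: ρ → (-6,5,2)
river: ρ → (2,7,-3)
river: ρ → (-3,5,4)
river: ρ → (4,3,-4)
ρ-cycle length = 18 (tail of 1 descent step not counted)

18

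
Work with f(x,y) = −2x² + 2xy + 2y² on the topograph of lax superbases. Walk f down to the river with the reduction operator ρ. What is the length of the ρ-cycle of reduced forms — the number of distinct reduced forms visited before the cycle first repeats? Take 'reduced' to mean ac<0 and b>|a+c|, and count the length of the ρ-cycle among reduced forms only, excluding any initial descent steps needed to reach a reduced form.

D = 20, ⌊√D⌋ = 4
river: ρ → (2,2,-2)
river: ρ → (-2,2,2)
ρ-cycle length = 2 (tail of 0 descent steps not counted)

2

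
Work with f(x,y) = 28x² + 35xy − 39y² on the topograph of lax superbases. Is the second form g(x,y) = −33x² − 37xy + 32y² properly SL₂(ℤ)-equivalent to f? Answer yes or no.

D₁ = 5593, D₂ = 5593
river cycle of f (length 52): (-39, 43, 24), (24, 53, -29), (-29, 63, 14), (14, 49, -57), (-57, 65, 6), (6, 67, -46), (-46, 25, 27), (27, 29, -44), (-44, 59, 12), (12, 61, -39), … (42 more)
river cycle of g (length 50): (32, 37, -33), (-33, 29, 36), (36, 43, -26), (-26, 61, 18), (18, 47, -47), (-47, 47, 18), (18, 61, -26), (-26, 43, 36), (36, 29, -33), (-33, 37, 32), … (40 more)
cycles differ ⇒ inequivalent

no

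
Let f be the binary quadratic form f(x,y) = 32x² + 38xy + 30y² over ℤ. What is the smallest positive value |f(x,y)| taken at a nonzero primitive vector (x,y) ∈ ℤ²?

translate: b→-26 (≡38 mod 64), so (32,38,30)→(32,-26,24)
flip: (32,-26,24)→(24,26,32)
translate: b→-22 (≡26 mod 48), so (24,26,32)→(24,-22,30)
reduced (well bottom): (24,-22,30) with a≤c, −a<b≤a
well minimum = a = 24

24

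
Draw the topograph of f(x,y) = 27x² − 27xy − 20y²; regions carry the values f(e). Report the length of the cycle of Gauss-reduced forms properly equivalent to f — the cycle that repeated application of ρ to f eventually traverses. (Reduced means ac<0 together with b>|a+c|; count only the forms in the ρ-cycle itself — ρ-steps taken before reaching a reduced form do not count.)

D = 2889, ⌊√D⌋ = 53
descent: ρ → (-20,27,27)  [lands on river]
river: ρ → (27,27,-20)
river: ρ → (-20,53,1)
river: ρ → (1,53,-20)
ρ-cycle length = 4 (tail of 1 descent step not counted)

4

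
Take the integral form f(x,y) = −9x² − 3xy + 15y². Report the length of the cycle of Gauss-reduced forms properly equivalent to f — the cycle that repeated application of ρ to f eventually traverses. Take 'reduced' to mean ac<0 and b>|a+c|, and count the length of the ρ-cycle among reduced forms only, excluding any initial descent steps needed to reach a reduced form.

D = 549, ⌊√D⌋ = 23
descent: ρ → (15,3,-9)
descent: ρ → (-9,15,9)  [lands on river]
river: ρ → (9,21,-3)
river: ρ → (-3,21,9)
river: ρ → (9,15,-9)
river: ρ → (-9,21,3)
river: ρ → (3,21,-9)
ρ-cycle length = 6 (tail of 2 descent steps not counted)

6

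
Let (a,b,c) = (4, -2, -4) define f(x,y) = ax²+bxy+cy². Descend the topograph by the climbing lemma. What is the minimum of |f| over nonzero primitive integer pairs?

descent: ρ → (-4,2,4)  [lands on river]
river: ρ → (4,6,-2)
river: ρ → (-2,6,4)
river: ρ → (4,2,-4)
river: ρ → (-4,6,2)
river: ρ → (2,6,-4)
closes: descent 1, river 6
min |a| on river = 2

2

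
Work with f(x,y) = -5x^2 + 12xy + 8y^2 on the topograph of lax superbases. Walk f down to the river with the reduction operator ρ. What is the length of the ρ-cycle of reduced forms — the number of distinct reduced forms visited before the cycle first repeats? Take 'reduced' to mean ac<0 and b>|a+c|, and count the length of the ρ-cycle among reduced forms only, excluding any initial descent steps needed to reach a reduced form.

D = 304, ⌊√D⌋ = 17
river: ρ → (8,4,-9)
river: ρ → (-9,14,3)
river: ρ → (3,16,-4)
river: ρ → (-4,16,3)
river: ρ → (3,14,-9)
river: ρ → (-9,4,8)
river: ρ → (8,12,-5)
river: ρ → (-5,8,12)
river: ρ → (12,16,-1)
river: ρ → (-1,16,12)
river: ρ → (12,8,-5)
river: ρ → (-5,12,8)
ρ-cycle length = 12 (tail of 0 descent steps not counted)

12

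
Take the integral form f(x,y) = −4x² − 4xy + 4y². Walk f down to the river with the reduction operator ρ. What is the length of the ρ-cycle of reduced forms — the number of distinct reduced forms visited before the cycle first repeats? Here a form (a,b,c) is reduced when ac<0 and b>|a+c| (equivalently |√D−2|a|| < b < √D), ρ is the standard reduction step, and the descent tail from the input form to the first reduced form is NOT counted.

D = 80, ⌊√D⌋ = 8
descent: ρ → (4,4,-4)  [lands on river]
river: ρ → (-4,4,4)
ρ-cycle length = 2 (tail of 1 descent step not counted)

2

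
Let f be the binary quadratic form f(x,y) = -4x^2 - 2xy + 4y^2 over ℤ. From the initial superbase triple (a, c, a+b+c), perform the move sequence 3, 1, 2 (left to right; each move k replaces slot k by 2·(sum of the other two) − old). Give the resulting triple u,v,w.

start (-4,4,-2) = (f(1,0),f(0,1),f(1,1))
replace slot 3: 2·((-4)+4) − (-2) = 2 → (-4,4,2)
replace slot 1: 2·(4+2) − (-4) = 16 → (16,4,2)
replace slot 2: 2·(16+2) − 4 = 32 → (16,32,2)

16,32,2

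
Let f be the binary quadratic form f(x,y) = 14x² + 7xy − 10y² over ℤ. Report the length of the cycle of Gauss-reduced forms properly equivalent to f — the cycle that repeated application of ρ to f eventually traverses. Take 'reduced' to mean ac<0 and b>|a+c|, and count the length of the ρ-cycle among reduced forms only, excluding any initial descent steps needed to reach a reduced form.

D = 609, ⌊√D⌋ = 24
river: ρ → (-10,13,11)
river: ρ → (11,9,-12)
river: ρ → (-12,15,8)
river: ρ → (8,17,-10)
river: ρ → (-10,23,2)
river: ρ → (2,21,-21)
river: ρ → (-21,21,2)
river: ρ → (2,23,-10)
river: ρ → (-10,17,8)
river: ρ → (8,15,-12)
river: ρ → (-12,9,11)
river: ρ → (11,13,-10)
river: ρ → (-10,7,14)
river: ρ → (14,21,-3)
river: ρ → (-3,21,14)
river: ρ → (14,7,-10)
ρ-cycle length = 16 (tail of 0 descent steps not counted)

16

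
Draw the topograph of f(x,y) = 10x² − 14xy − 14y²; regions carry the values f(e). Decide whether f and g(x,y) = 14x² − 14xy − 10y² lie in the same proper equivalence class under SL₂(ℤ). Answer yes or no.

D₁ = 756, D₂ = 756
river cycle of f (length 4): (-14, 14, 10), (10, 26, -2), (-2, 26, 10), (10, 14, -14)
river cycle of g (length 4): (-10, 14, 14), (14, 14, -10), (-10, 26, 2), (2, 26, -10)
cycles differ ⇒ inequivalent

no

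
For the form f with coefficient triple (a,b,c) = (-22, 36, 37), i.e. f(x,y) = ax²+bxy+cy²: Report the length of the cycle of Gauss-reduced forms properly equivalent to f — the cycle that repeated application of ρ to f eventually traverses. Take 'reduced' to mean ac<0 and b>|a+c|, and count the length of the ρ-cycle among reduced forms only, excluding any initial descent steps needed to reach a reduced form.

D = 4552, ⌊√D⌋ = 67
river: ρ → (37,38,-21)
river: ρ → (-21,46,29)
river: ρ → (29,12,-38)
river: ρ → (-38,64,3)
river: ρ → (3,62,-59)
river: ρ → (-59,56,6)
river: ρ → (6,64,-19)
river: ρ → (-19,50,27)
river: ρ → (27,58,-11)
river: ρ → (-11,52,42)
river: ρ → (42,32,-21)
river: ρ → (-21,52,22)
river: ρ → (22,36,-37)
river: ρ → (-37,38,21)
river: ρ → (21,46,-29)
river: ρ → (-29,12,38)
river: ρ → (38,64,-3)
river: ρ → (-3,62,59)
river: ρ → (59,56,-6)
river: ρ → (-6,64,19)
river: ρ → (19,50,-27)
river: ρ → (-27,58,11)
river: ρ → (11,52,-42)
river: ρ → (-42,32,21)
river: ρ → (21,52,-22)
river: ρ → (-22,36,37)
ρ-cycle length = 26 (tail of 0 descent steps not counted)

26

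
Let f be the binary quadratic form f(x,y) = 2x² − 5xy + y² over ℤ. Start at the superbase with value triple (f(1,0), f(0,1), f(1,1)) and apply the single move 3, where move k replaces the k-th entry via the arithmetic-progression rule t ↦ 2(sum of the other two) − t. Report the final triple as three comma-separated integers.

start (2,1,-2) = (f(1,0),f(0,1),f(1,1))
replace slot 3: 2·(2+1) − (-2) = 8 → (2,1,8)

2,1,8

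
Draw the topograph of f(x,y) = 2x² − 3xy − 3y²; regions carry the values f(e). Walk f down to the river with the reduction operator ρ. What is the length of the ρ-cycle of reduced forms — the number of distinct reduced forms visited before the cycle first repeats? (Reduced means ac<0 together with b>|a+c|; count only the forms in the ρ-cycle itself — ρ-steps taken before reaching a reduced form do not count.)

D = 33, ⌊√D⌋ = 5
descent: ρ → (-3,3,2)  [lands on river]
river: ρ → (2,5,-1)
river: ρ → (-1,5,2)
river: ρ → (2,3,-3)
ρ-cycle length = 4 (tail of 1 descent step not counted)

4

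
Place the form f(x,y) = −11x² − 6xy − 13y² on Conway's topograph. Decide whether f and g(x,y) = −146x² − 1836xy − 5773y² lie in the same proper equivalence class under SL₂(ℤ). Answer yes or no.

D₁ = -536, D₂ = -536
f is negative-definite; reduce −f:
−f: reduced (well bottom): (11,6,13) with a≤c, −a<b≤a
flip sign back: reduced form of f is (-11,-6,-13)
g is negative-definite; reduce −g:
−g: translate: b→84 (≡1836 mod 292), so (146,1836,5773)→(146,84,13)
−g: flip: (146,84,13)→(13,-84,146)
−g: translate: b→-6 (≡-84 mod 26), so (13,-84,146)→(13,-6,11)
−g: flip: (13,-6,11)→(11,6,13)
−g: reduced (well bottom): (11,6,13) with a≤c, −a<b≤a
flip sign back: reduced form of g is (-11,-6,-13)
reduced forms (-11, -6, -13) vs (-11, -6, -13) ⇒ equivalent

yes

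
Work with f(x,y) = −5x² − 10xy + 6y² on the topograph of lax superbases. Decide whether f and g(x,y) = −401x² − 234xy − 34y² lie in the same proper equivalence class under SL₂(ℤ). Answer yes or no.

D₁ = 220, D₂ = 220
river cycle of f (length 4): (6, 10, -5), (-5, 10, 6), (6, 14, -1), (-1, 14, 6)
river cycle of g (length 4): (-5, 10, 6), (6, 14, -1), (-1, 14, 6), (6, 10, -5)
cycles coincide ⇒ equivalent

yes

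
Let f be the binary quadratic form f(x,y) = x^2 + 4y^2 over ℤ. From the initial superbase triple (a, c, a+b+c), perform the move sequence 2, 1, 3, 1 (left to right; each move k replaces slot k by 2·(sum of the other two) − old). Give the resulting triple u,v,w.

start (1,4,5) = (f(1,0),f(0,1),f(1,1))
replace slot 2: 2·(1+5) − 4 = 8 → (1,8,5)
replace slot 1: 2·(8+5) − 1 = 25 → (25,8,5)
replace slot 3: 2·(25+8) − 5 = 61 → (25,8,61)
replace slot 1: 2·(8+61) − 25 = 113 → (113,8,61)

113,8,61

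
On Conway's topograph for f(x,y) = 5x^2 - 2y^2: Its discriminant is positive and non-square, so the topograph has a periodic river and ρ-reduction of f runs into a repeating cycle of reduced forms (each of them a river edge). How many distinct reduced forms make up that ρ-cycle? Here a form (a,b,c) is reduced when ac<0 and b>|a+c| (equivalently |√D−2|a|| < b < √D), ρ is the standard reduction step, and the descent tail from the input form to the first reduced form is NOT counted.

D = 40, ⌊√D⌋ = 6
descent: ρ → (-2,4,3)  [lands on river]
river: ρ → (3,2,-3)
river: ρ → (-3,4,2)
river: ρ → (2,4,-3)
river: ρ → (-3,2,3)
river: ρ → (3,4,-2)
ρ-cycle length = 6 (tail of 1 descent step not counted)

6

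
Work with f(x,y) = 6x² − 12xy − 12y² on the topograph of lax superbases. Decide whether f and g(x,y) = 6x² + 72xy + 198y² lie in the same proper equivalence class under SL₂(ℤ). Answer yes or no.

D₁ = 432, D₂ = 432
river cycle of f (length 2): (-12, 12, 6), (6, 12, -12)
river cycle of g (length 2): (6, 12, -12), (-12, 12, 6)
cycles coincide ⇒ equivalent

yes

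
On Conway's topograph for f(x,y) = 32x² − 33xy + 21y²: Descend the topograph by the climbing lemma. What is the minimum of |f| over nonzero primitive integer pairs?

translate: b→31 (≡-33 mod 64), so (32,-33,21)→(32,31,20)
flip: (32,31,20)→(20,-31,32)
translate: b→9 (≡-31 mod 40), so (20,-31,32)→(20,9,21)
reduced (well bottom): (20,9,21) with a≤c, −a<b≤a
well minimum = a = 20

20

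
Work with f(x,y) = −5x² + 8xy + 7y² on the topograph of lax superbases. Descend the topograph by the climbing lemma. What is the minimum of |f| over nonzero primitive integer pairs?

river: ρ → (7,6,-6)
river: ρ → (-6,6,7)
river: ρ → (7,8,-5)
river: ρ → (-5,12,3)
river: ρ → (3,12,-5)
river: ρ → (-5,8,7)
closes: descent 0, river 6
min |a| on river = 3

3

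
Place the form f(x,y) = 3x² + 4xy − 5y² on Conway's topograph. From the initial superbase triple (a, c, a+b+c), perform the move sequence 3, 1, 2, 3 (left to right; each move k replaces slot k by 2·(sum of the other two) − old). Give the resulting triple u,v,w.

start (3,-5,2) = (f(1,0),f(0,1),f(1,1))
replace slot 3: 2·(3+(-5)) − 2 = -6 → (3,-5,-6)
replace slot 1: 2·((-5)+(-6)) − 3 = -25 → (-25,-5,-6)
replace slot 2: 2·((-25)+(-6)) − (-5) = -57 → (-25,-57,-6)
replace slot 3: 2·((-25)+(-57)) − (-6) = -158 → (-25,-57,-158)

-25,-57,-158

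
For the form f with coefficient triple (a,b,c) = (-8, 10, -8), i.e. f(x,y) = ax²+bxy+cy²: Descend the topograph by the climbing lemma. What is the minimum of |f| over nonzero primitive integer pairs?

translate: b→6 (≡-10 mod 16), so (8,-10,8)→(8,6,6)
flip: (8,6,6)→(6,-6,8)
translate: b→6 (≡-6 mod 12), so (6,-6,8)→(6,6,8)
reduced (well bottom): (6,6,8) with a≤c, −a<b≤a
well minimum |f| = |-6| = 6 (negative-definite)

6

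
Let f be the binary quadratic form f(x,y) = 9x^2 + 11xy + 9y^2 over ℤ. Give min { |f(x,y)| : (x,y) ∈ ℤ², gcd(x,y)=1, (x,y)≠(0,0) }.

translate: b→-7 (≡11 mod 18), so (9,11,9)→(9,-7,7)
flip: (9,-7,7)→(7,7,9)
reduced (well bottom): (7,7,9) with a≤c, −a<b≤a
well minimum = a = 7

7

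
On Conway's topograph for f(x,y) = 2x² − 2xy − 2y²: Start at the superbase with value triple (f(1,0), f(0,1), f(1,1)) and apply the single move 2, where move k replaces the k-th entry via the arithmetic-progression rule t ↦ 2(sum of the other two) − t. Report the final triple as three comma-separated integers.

start (2,-2,-2) = (f(1,0),f(0,1),f(1,1))
replace slot 2: 2·(2+(-2)) − (-2) = 2 → (2,2,-2)

2,2,-2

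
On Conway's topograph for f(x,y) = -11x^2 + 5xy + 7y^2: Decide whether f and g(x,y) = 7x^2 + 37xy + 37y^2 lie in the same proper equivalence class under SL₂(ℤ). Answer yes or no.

D₁ = 333, D₂ = 333
river cycle of f (length 6): (7, 9, -9), (-9, 9, 7), (7, 5, -11), (-11, 17, 1), (1, 17, -11), (-11, 5, 7)
river cycle of g (length 6): (7, 5, -11), (-11, 17, 1), (1, 17, -11), (-11, 5, 7), (7, 9, -9), (-9, 9, 7)
cycles coincide ⇒ equivalent

yes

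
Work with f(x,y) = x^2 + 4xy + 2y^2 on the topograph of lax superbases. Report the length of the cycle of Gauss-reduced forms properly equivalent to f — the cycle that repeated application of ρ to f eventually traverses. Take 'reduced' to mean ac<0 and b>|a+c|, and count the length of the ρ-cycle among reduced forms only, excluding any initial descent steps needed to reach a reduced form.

D = 8, ⌊√D⌋ = 2
descent: ρ → (2,0,-1)
descent: ρ → (-1,2,1)  [lands on river]
river: ρ → (1,2,-1)
ρ-cycle length = 2 (tail of 2 descent steps not counted)

2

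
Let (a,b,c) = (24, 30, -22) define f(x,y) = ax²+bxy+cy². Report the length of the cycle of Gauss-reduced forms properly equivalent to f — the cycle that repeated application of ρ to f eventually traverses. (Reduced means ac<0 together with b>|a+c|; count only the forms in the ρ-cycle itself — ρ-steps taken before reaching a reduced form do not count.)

D = 3012, ⌊√D⌋ = 54
river: ρ → (-22,14,32)
river: ρ → (32,50,-4)
river: ρ → (-4,54,6)
river: ρ → (6,54,-4)
river: ρ → (-4,50,32)
river: ρ → (32,14,-22)
river: ρ → (-22,30,24)
river: ρ → (24,18,-28)
river: ρ → (-28,38,14)
river: ρ → (14,46,-16)
river: ρ → (-16,50,8)
river: ρ → (8,46,-28)
river: ρ → (-28,10,26)
river: ρ → (26,42,-12)
river: ρ → (-12,54,2)
river: ρ → (2,54,-12)
river: ρ → (-12,42,26)
river: ρ → (26,10,-28)
river: ρ → (-28,46,8)
river: ρ → (8,50,-16)
river: ρ → (-16,46,14)
river: ρ → (14,38,-28)
river: ρ → (-28,18,24)
river: ρ → (24,30,-22)
ρ-cycle length = 24 (tail of 0 descent steps not counted)

24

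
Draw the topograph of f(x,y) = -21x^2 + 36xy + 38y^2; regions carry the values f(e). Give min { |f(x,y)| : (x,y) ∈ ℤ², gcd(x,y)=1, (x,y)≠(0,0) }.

river: ρ → (38,40,-19)
river: ρ → (-19,36,42)
river: ρ → (42,48,-13)
river: ρ → (-13,56,26)
river: ρ → (26,48,-21)
river: ρ → (-21,36,38)
closes: descent 0, river 6
min |a| on river = 13

13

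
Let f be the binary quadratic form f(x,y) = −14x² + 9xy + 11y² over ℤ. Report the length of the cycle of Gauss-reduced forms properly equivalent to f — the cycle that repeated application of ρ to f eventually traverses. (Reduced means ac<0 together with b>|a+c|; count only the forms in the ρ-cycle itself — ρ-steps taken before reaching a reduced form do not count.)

D = 697, ⌊√D⌋ = 26
river: ρ → (11,13,-12)
river: ρ → (-12,11,12)
river: ρ → (12,13,-11)
river: ρ → (-11,9,14)
river: ρ → (14,19,-6)
river: ρ → (-6,17,17)
river: ρ → (17,17,-6)
river: ρ → (-6,19,14)
river: ρ → (14,9,-11)
river: ρ → (-11,13,12)
river: ρ → (12,11,-12)
river: ρ → (-12,13,11)
river: ρ → (11,9,-14)
river: ρ → (-14,19,6)
river: ρ → (6,17,-17)
river: ρ → (-17,17,6)
river: ρ → (6,19,-14)
river: ρ → (-14,9,11)
ρ-cycle length = 18 (tail of 0 descent steps not counted)

18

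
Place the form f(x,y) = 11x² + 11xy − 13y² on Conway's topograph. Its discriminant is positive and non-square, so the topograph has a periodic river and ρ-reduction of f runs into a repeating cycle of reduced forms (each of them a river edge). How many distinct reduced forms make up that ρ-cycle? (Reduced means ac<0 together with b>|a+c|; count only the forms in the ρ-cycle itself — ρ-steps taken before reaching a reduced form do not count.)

D = 693, ⌊√D⌋ = 26
river: ρ → (-13,15,9)
river: ρ → (9,21,-7)
river: ρ → (-7,21,9)
river: ρ → (9,15,-13)
river: ρ → (-13,11,11)
river: ρ → (11,11,-13)
ρ-cycle length = 6 (tail of 0 descent steps not counted)

6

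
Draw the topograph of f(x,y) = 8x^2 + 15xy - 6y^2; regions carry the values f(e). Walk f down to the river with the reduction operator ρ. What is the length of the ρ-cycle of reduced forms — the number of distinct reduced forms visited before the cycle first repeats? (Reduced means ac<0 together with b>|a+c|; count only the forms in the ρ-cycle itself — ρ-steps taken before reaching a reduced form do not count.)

D = 417, ⌊√D⌋ = 20
river: ρ → (-6,9,14)
river: ρ → (14,19,-1)
river: ρ → (-1,19,14)
river: ρ → (14,9,-6)
river: ρ → (-6,15,8)
river: ρ → (8,17,-4)
river: ρ → (-4,15,12)
river: ρ → (12,9,-7)
river: ρ → (-7,19,2)
river: ρ → (2,17,-16)
river: ρ → (-16,15,3)
river: ρ → (3,15,-16)
river: ρ → (-16,17,2)
river: ρ → (2,19,-7)
river: ρ → (-7,9,12)
river: ρ → (12,15,-4)
river: ρ → (-4,17,8)
river: ρ → (8,15,-6)
ρ-cycle length = 18 (tail of 0 descent steps not counted)

18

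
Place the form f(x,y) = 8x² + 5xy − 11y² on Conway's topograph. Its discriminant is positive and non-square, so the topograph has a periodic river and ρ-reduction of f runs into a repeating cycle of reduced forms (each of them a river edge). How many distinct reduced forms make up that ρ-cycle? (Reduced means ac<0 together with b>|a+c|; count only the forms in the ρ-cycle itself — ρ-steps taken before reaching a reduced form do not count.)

D = 377, ⌊√D⌋ = 19
river: ρ → (-11,17,2)
river: ρ → (2,19,-2)
river: ρ → (-2,17,11)
river: ρ → (11,5,-8)
river: ρ → (-8,11,8)
river: ρ → (8,5,-11)
ρ-cycle length = 6 (tail of 0 descent steps not counted)

6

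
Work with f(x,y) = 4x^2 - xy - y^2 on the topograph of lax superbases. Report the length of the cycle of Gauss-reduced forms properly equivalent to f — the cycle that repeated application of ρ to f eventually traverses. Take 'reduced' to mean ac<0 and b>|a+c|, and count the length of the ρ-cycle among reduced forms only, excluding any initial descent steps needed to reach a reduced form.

D = 17, ⌊√D⌋ = 4
descent: ρ → (-1,3,2)  [lands on river]
river: ρ → (2,1,-2)
river: ρ → (-2,3,1)
river: ρ → (1,3,-2)
river: ρ → (-2,1,2)
river: ρ → (2,3,-1)
ρ-cycle length = 6 (tail of 1 descent step not counted)

6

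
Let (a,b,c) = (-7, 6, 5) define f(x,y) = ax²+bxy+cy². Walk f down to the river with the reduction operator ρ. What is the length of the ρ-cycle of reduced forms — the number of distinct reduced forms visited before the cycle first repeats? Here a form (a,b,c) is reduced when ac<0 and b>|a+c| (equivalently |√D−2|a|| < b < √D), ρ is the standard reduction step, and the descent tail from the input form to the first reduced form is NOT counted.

D = 176, ⌊√D⌋ = 13
river: ρ → (5,4,-8)
river: ρ → (-8,12,1)
river: ρ → (1,12,-8)
river: ρ → (-8,4,5)
river: ρ → (5,6,-7)
river: ρ → (-7,8,4)
river: ρ → (4,8,-7)
river: ρ → (-7,6,5)
ρ-cycle length = 8 (tail of 0 descent steps not counted)

8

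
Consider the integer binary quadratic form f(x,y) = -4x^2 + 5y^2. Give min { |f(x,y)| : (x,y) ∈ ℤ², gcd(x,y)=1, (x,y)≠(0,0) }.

descent: ρ → (5,0,-4)
descent: ρ → (-4,8,1)  [lands on river]
river: ρ → (1,8,-4)
closes: descent 2, river 2
min |a| on river = 1

1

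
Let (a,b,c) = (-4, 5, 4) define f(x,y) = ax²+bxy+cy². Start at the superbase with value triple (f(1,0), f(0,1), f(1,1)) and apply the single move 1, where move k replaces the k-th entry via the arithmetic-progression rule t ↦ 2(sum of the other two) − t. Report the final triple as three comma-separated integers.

start (-4,4,5) = (f(1,0),f(0,1),f(1,1))
replace slot 1: 2·(4+5) − (-4) = 22 → (22,4,5)

22,4,5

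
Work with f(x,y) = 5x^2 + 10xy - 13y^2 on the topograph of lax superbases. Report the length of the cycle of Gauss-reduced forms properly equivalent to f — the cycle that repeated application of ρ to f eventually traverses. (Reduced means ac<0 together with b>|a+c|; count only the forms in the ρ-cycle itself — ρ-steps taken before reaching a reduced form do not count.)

D = 360, ⌊√D⌋ = 18
river: ρ → (-13,16,2)
river: ρ → (2,16,-13)
river: ρ → (-13,10,5)
river: ρ → (5,10,-13)
ρ-cycle length = 4 (tail of 0 descent steps not counted)

4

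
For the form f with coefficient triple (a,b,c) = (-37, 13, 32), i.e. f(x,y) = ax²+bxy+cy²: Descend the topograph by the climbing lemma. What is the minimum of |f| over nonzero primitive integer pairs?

river: ρ → (32,51,-18)
river: ρ → (-18,57,23)
river: ρ → (23,35,-40)
river: ρ → (-40,45,18)
river: ρ → (18,63,-13)
river: ρ → (-13,67,8)
river: ρ → (8,61,-37)
river: ρ → (-37,13,32)
closes: descent 0, river 8
min |a| on river = 8

8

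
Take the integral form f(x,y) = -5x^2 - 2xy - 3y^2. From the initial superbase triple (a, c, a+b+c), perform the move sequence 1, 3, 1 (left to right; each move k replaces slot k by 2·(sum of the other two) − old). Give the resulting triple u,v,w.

start (-5,-3,-10) = (f(1,0),f(0,1),f(1,1))
replace slot 1: 2·((-3)+(-10)) − (-5) = -21 → (-21,-3,-10)
replace slot 3: 2·((-21)+(-3)) − (-10) = -38 → (-21,-3,-38)
replace slot 1: 2·((-3)+(-38)) − (-21) = -61 → (-61,-3,-38)

-61,-3,-38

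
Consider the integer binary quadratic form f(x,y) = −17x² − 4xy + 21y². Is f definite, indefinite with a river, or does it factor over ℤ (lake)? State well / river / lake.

D = b²−4ac = (-4)² − 4·(-17)·21 = 1444
D = 38² is a perfect square ⇒ form factors over ℤ ⇒ lakes

lake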